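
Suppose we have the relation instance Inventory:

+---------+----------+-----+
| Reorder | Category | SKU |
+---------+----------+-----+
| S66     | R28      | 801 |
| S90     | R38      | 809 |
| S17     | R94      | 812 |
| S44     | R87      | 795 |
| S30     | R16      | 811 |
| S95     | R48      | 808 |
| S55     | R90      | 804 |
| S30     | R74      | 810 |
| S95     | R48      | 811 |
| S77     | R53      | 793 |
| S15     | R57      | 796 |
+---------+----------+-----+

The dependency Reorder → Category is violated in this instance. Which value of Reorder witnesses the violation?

Reorder=S66: 1 row → Category = R28 ✓
Reorder=S90: 1 row → Category = R38 ✓
Reorder=S17: 1 row → Category = R94 ✓
Reorder=S44: 1 row → Category = R87 ✓
Reorder=S30: 2 rows → Category takes values {R16, R74} — violation
Reorder=S95: 2 rows → Category = R48, R48 ✓
Reorder=S55: 1 row → Category = R90 ✓
Reorder=S77: 1 row → Category = R53 ✓
Reorder=S15: 1 row → Category = R57 ✓
The only Reorder value with inconsistent Category is Reorder=S30.

S30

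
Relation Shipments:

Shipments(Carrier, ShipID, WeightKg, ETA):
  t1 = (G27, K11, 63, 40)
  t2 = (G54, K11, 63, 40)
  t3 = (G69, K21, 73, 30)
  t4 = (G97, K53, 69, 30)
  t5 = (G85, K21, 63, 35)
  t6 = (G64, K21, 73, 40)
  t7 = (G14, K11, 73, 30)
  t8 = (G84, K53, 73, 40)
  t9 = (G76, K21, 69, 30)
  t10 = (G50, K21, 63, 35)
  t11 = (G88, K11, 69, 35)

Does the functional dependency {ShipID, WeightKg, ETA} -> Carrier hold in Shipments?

(ShipID=K11, WeightKg=63, ETA=40): rows 1, 2 → Carrier takes values {G27, G54} — violation
(ShipID=K21, WeightKg=73, ETA=30): row 3 → Carrier = G69 ✓
(ShipID=K53, WeightKg=69, ETA=30): row 4 → Carrier = G97 ✓
(ShipID=K21, WeightKg=63, ETA=35): rows 5, 10 → Carrier takes values {G85, G50} — violation
(ShipID=K21, WeightKg=73, ETA=40): row 6 → Carrier = G64 ✓
(ShipID=K11, WeightKg=73, ETA=30): row 7 → Carrier = G14 ✓
(ShipID=K53, WeightKg=73, ETA=40): row 8 → Carrier = G84 ✓
(ShipID=K21, WeightKg=69, ETA=30): row 9 → Carrier = G76 ✓
(ShipID=K11, WeightKg=69, ETA=35): row 11 → Carrier = G88 ✓
Two rows agree on {ShipID, WeightKg, ETA} but differ on Carrier, so {ShipID, WeightKg, ETA} -> Carrier does not hold.

No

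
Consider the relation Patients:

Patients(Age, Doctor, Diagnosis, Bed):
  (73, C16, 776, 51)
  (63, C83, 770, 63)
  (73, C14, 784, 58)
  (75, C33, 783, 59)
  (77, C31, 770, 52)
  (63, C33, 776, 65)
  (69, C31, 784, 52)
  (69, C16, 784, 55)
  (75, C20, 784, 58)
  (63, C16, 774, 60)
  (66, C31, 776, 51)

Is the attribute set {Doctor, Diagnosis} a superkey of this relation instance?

All 11 rows have distinct {Doctor, Diagnosis} values, so {Doctor, Diagnosis} → (all attributes) holds and {Doctor, Diagnosis} is a superkey.

Yes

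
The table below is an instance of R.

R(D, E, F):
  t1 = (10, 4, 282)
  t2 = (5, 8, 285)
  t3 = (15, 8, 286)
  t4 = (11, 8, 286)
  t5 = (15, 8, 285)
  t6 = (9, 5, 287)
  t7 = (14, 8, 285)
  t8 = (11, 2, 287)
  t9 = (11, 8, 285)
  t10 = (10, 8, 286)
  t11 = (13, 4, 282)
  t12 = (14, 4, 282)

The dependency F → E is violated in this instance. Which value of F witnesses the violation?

F=282: rows 1, 11, 12 → E = 4, 4, 4 ✓
F=285: rows 2, 5, 7, 9 → E = 8, 8, 8, 8 ✓
F=286: rows 3, 4, 10 → E = 8, 8, 8 ✓
F=287: rows 6, 8 → E takes values {5, 2} — violation
The only F value with inconsistent E is F=287.

287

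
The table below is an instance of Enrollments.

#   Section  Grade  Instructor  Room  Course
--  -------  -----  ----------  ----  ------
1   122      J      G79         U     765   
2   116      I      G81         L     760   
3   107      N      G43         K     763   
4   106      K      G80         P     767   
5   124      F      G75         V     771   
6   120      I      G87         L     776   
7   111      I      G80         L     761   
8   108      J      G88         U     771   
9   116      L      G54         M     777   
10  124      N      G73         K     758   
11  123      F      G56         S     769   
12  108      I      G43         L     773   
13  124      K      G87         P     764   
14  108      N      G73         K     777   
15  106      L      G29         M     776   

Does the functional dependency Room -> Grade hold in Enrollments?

Room=U: rows 1, 8 → Grade = J, J ✓
Room=L: rows 2, 6, 7, 12 → Grade = I, I, I, I ✓
Room=K: rows 3, 10, 14 → Grade = N, N, N ✓
Room=P: rows 4, 13 → Grade = K, K ✓
Room=V: row 5 → Grade = F ✓
Room=M: rows 9, 15 → Grade = L, L ✓
Room=S: row 11 → Grade = F ✓
Every Room value is associated with a single Grade value, so Room -> Grade holds.

Yes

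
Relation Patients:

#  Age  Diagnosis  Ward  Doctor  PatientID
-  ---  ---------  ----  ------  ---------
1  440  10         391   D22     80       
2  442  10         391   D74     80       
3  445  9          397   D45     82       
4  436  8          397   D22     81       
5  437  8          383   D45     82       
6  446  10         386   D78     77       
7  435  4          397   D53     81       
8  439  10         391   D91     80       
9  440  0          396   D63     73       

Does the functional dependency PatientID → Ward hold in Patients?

No

PatientID=80: rows 1, 2, 8 → Ward = 391, 391, 391 ✓
PatientID=82: rows 3, 5 → Ward takes values {397, 383} — violation
PatientID=81: rows 4, 7 → Ward = 397, 397 ✓
PatientID=77: row 6 → Ward = 386 ✓
PatientID=73: row 9 → Ward = 396 ✓
Two rows agree on PatientID but differ on Ward, so PatientID → Ward does not hold.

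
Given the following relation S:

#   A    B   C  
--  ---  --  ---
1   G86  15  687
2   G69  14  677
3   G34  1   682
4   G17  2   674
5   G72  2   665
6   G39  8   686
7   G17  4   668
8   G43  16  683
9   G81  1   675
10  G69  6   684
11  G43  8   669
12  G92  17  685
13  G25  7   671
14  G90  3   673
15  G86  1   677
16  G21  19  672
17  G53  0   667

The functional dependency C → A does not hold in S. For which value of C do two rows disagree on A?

677

C=687: row 1 → A = G86 ✓
C=677: rows 2, 15 → A takes values {G69, G86} — violation
C=682: row 3 → A = G34 ✓
C=674: row 4 → A = G17 ✓
C=665: row 5 → A = G72 ✓
C=686: row 6 → A = G39 ✓
C=668: row 7 → A = G17 ✓
C=683: row 8 → A = G43 ✓
C=675: row 9 → A = G81 ✓
C=684: row 10 → A = G69 ✓
C=669: row 11 → A = G43 ✓
C=685: row 12 → A = G92 ✓
C=671: row 13 → A = G25 ✓
C=673: row 14 → A = G90 ✓
C=672: row 16 → A = G21 ✓
C=667: row 17 → A = G53 ✓
The only C value with inconsistent A is C=677.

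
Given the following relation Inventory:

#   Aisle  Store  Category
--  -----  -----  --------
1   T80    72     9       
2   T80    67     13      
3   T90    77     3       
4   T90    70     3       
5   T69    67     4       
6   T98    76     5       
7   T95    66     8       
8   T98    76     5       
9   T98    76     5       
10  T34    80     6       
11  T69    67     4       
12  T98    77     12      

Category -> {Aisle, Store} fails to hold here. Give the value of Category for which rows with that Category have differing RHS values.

3

Category=9: row 1 → {Aisle,Store} = (T80, 72) ✓
Category=13: row 2 → {Aisle,Store} = (T80, 67) ✓
Category=3: rows 3, 4 → {Aisle,Store} takes values {(T90, 77), (T90, 70)} — violation
Category=4: rows 5, 11 → {Aisle,Store} = (T69, 67), (T69, 67) ✓
Category=5: rows 6, 8, 9 → {Aisle,Store} = (T98, 76), (T98, 76), (T98, 76) ✓
Category=8: row 7 → {Aisle,Store} = (T95, 66) ✓
Category=6: row 10 → {Aisle,Store} = (T34, 80) ✓
Category=12: row 12 → {Aisle,Store} = (T98, 77) ✓
The only Category value with inconsistent RHS is Category=3.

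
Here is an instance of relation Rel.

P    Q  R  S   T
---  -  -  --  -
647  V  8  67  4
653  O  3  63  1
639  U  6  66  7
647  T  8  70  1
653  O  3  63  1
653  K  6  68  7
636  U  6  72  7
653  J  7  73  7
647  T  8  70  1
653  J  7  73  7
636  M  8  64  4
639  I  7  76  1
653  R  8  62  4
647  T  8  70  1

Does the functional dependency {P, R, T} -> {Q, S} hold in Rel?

(P=647, R=8, T=4): 1 row → {Q,S} = (V, 67) ✓
(P=653, R=3, T=1): 2 rows → {Q,S} = (O, 63), (O, 63) ✓
(P=639, R=6, T=7): 1 row → {Q,S} = (U, 66) ✓
(P=647, R=8, T=1): 3 rows → {Q,S} = (T, 70), (T, 70), (T, 70) ✓
(P=653, R=6, T=7): 1 row → {Q,S} = (K, 68) ✓
(P=636, R=6, T=7): 1 row → {Q,S} = (U, 72) ✓
(P=653, R=7, T=7): 2 rows → {Q,S} = (J, 73), (J, 73) ✓
(P=636, R=8, T=4): 1 row → {Q,S} = (M, 64) ✓
(P=639, R=7, T=1): 1 row → {Q,S} = (I, 76) ✓
(P=653, R=8, T=4): 1 row → {Q,S} = (R, 62) ✓
Every {P, R, T} value is associated with a single {Q, S} value, so {P, R, T} -> {Q, S} holds.

Yes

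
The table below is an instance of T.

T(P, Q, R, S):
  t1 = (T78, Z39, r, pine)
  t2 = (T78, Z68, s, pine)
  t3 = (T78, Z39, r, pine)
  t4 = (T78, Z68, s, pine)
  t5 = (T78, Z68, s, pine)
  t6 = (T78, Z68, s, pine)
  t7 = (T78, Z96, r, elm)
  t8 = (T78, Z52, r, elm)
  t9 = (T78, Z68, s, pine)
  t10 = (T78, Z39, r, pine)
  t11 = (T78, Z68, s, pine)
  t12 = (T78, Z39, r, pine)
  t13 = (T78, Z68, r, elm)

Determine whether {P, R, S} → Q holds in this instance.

(P=T78, R=r, S=pine): rows 1, 3, 10, 12 → Q = Z39, Z39, Z39, Z39 ✓
(P=T78, R=s, S=pine): rows 2, 4, 5, 6, 9, 11 → Q = Z68, Z68, Z68, Z68, Z68, Z68 ✓
(P=T78, R=r, S=elm): rows 7, 8, 13 → Q takes values {Z96, Z52, Z68} — violation
Two rows agree on {P, R, S} but differ on Q, so {P, R, S} → Q does not hold.

No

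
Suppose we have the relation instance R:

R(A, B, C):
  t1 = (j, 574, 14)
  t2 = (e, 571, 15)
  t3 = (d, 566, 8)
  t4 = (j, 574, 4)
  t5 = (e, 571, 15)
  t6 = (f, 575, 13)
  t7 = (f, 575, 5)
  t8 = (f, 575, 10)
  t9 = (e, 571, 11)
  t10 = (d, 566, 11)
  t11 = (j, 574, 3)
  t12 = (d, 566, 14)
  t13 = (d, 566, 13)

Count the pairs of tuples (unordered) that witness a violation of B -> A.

0

B=574: all 3 rows agree on A — 0 pairs.
B=571: all 3 rows agree on A — 0 pairs.
B=566: all 4 rows agree on A — 0 pairs.
B=575: all 3 rows agree on A — 0 pairs.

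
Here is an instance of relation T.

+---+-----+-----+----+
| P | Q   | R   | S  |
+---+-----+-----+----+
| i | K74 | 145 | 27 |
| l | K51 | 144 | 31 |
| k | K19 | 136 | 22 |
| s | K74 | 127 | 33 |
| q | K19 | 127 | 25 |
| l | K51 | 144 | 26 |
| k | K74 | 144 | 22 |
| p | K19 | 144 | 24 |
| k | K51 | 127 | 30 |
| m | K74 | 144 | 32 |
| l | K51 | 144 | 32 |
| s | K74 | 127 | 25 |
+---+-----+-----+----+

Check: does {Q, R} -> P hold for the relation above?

(Q=K74, R=145): 1 row → P = i ✓
(Q=K51, R=144): 3 rows → P = l, l, l ✓
(Q=K19, R=136): 1 row → P = k ✓
(Q=K74, R=127): 2 rows → P = s, s ✓
(Q=K19, R=127): 1 row → P = q ✓
(Q=K74, R=144): 2 rows → P takes values {k, m} — violation
(Q=K19, R=144): 1 row → P = p ✓
(Q=K51, R=127): 1 row → P = k ✓
Two rows agree on {Q, R} but differ on P, so {Q, R} -> P does not hold.

No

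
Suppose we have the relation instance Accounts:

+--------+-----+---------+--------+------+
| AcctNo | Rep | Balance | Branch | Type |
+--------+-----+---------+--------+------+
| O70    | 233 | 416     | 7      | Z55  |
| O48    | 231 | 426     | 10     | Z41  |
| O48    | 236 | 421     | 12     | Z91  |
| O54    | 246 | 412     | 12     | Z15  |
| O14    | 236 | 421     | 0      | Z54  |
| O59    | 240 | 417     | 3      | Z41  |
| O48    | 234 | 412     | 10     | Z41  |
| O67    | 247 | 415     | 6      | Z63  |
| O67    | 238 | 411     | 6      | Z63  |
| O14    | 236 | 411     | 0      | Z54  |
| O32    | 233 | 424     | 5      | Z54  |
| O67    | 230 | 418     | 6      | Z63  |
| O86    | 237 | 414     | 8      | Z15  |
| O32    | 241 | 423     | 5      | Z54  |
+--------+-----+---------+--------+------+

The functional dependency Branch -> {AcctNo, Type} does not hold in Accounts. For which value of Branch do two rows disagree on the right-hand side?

12

Branch=7: 1 row → {AcctNo,Type} = (O70, Z55) ✓
Branch=10: 2 rows → {AcctNo,Type} = (O48, Z41), (O48, Z41) ✓
Branch=12: 2 rows → {AcctNo,Type} takes values {(O48, Z91), (O54, Z15)} — violation
Branch=0: 2 rows → {AcctNo,Type} = (O14, Z54), (O14, Z54) ✓
Branch=3: 1 row → {AcctNo,Type} = (O59, Z41) ✓
Branch=6: 3 rows → {AcctNo,Type} = (O67, Z63), (O67, Z63), (O67, Z63) ✓
Branch=5: 2 rows → {AcctNo,Type} = (O32, Z54), (O32, Z54) ✓
Branch=8: 1 row → {AcctNo,Type} = (O86, Z15) ✓
The only Branch value with inconsistent RHS is Branch=12.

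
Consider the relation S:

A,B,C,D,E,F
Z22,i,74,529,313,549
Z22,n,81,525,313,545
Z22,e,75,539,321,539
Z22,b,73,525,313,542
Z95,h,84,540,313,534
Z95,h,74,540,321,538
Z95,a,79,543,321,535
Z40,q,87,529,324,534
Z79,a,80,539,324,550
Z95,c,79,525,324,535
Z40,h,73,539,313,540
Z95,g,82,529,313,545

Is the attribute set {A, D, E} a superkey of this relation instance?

Two distinct rows share (A=Z22, D=525, E=313), so {A, D, E} does not determine every attribute — not a superkey.

No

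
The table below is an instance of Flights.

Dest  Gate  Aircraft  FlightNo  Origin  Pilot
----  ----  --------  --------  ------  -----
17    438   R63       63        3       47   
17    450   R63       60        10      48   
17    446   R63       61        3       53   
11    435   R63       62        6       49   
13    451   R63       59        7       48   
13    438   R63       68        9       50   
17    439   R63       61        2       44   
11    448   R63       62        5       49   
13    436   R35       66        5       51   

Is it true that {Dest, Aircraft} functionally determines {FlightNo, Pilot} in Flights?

No

(Dest=17, Aircraft=R63): 4 rows → {FlightNo,Pilot} takes values {(63, 47), (60, 48), (61, 53), (61, 44)} — violation
(Dest=11, Aircraft=R63): 2 rows → {FlightNo,Pilot} = (62, 49), (62, 49) ✓
(Dest=13, Aircraft=R63): 2 rows → {FlightNo,Pilot} takes values {(59, 48), (68, 50)} — violation
(Dest=13, Aircraft=R35): 1 row → {FlightNo,Pilot} = (66, 51) ✓
Two rows agree on {Dest, Aircraft} but differ on {FlightNo, Pilot}, so {Dest, Aircraft} → {FlightNo, Pilot} does not hold.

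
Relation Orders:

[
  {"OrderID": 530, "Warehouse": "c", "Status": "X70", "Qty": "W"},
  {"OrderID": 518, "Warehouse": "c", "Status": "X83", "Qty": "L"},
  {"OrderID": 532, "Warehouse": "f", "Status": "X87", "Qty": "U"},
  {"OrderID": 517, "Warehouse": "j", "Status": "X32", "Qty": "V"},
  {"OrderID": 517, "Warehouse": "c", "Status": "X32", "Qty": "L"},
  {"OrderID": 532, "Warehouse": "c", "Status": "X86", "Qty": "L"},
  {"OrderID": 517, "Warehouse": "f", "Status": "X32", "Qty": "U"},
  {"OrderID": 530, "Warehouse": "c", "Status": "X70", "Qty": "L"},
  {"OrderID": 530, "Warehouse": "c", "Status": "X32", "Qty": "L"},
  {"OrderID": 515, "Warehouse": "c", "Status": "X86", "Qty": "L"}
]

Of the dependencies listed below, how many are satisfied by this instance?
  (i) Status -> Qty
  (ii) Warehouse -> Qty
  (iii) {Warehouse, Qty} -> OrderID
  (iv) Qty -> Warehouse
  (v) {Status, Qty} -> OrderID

1

(i) Status -> Qty: Status=X70: 2 rows → Qty takes values {W, L} — violation; Status=X32: 4 rows → Qty takes values {V, L, U} — violation — fails.
(ii) Warehouse -> Qty: Warehouse=c: 7 rows → Qty takes values {W, L} — violation — fails.
(iii) {Warehouse, Qty} -> OrderID: (Warehouse=c, Qty=L): 6 rows → OrderID takes values {518, 517, 532, 530, 515} — violation; (Warehouse=f, Qty=U): 2 rows → OrderID takes values {532, 517} — violation — fails.
(iv) Qty -> Warehouse: every LHS value maps to a single RHS value — holds.
(v) {Status, Qty} -> OrderID: (Status=X32, Qty=L): 2 rows → OrderID takes values {517, 530} — violation; (Status=X86, Qty=L): 2 rows → OrderID takes values {532, 515} — violation — fails.
1 of the 5 dependencies holds.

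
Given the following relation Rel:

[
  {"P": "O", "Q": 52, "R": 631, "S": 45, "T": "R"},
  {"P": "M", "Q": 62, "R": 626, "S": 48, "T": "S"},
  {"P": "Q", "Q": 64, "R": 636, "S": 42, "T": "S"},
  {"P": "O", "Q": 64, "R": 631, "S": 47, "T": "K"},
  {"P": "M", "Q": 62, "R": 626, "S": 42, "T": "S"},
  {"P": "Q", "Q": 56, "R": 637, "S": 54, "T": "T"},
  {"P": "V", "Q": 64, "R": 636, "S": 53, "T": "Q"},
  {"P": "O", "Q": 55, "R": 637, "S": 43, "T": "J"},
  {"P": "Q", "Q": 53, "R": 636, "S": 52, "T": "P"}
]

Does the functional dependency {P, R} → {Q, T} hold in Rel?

No

(P=O, R=631): 2 rows → {Q,T} takes values {(52, R), (64, K)} — violation
(P=M, R=626): 2 rows → {Q,T} = (62, S), (62, S) ✓
(P=Q, R=636): 2 rows → {Q,T} takes values {(64, S), (53, P)} — violation
(P=Q, R=637): 1 row → {Q,T} = (56, T) ✓
(P=V, R=636): 1 row → {Q,T} = (64, Q) ✓
(P=O, R=637): 1 row → {Q,T} = (55, J) ✓
Two rows agree on {P, R} but differ on {Q, T}, so {P, R} → {Q, T} does not hold.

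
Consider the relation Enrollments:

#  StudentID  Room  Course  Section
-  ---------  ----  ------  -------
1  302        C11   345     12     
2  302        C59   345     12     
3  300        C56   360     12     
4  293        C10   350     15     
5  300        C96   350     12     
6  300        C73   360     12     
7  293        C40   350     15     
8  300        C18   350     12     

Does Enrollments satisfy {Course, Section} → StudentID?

(Course=345, Section=12): rows 1, 2 → StudentID = 302, 302 ✓
(Course=360, Section=12): rows 3, 6 → StudentID = 300, 300 ✓
(Course=350, Section=15): rows 4, 7 → StudentID = 293, 293 ✓
(Course=350, Section=12): rows 5, 8 → StudentID = 300, 300 ✓
Every {Course, Section} value is associated with a single StudentID value, so {Course, Section} → StudentID holds.

Yes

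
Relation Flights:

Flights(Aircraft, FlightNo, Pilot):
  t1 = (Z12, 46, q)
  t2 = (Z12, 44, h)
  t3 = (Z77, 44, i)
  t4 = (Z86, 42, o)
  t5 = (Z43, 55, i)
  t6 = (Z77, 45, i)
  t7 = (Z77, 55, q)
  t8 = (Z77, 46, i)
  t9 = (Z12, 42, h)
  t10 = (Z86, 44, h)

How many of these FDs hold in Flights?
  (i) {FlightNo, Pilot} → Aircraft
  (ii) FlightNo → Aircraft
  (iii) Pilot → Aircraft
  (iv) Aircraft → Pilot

0

(i) {FlightNo, Pilot} → Aircraft: (FlightNo=44, Pilot=h): rows 2, 10 → Aircraft takes values {Z12, Z86} — violation — fails.
(ii) FlightNo → Aircraft: FlightNo=46: rows 1, 8 → Aircraft takes values {Z12, Z77} — violation; FlightNo=44: rows 2, 3, 10 → Aircraft takes values {Z12, Z77, Z86} — violation; FlightNo=42: rows 4, 9 → Aircraft takes values {Z86, Z12} — violation; FlightNo=55: rows 5, 7 → Aircraft takes values {Z43, Z77} — violation — fails.
(iii) Pilot → Aircraft: Pilot=q: rows 1, 7 → Aircraft takes values {Z12, Z77} — violation; Pilot=h: rows 2, 9, 10 → Aircraft takes values {Z12, Z86} — violation; Pilot=i: rows 3, 5, 6, 8 → Aircraft takes values {Z77, Z43} — violation — fails.
(iv) Aircraft → Pilot: Aircraft=Z12: rows 1, 2, 9 → Pilot takes values {q, h} — violation; Aircraft=Z77: rows 3, 6, 7, 8 → Pilot takes values {i, q} — violation; Aircraft=Z86: rows 4, 10 → Pilot takes values {o, h} — violation — fails.
None of the 4 dependencies hold.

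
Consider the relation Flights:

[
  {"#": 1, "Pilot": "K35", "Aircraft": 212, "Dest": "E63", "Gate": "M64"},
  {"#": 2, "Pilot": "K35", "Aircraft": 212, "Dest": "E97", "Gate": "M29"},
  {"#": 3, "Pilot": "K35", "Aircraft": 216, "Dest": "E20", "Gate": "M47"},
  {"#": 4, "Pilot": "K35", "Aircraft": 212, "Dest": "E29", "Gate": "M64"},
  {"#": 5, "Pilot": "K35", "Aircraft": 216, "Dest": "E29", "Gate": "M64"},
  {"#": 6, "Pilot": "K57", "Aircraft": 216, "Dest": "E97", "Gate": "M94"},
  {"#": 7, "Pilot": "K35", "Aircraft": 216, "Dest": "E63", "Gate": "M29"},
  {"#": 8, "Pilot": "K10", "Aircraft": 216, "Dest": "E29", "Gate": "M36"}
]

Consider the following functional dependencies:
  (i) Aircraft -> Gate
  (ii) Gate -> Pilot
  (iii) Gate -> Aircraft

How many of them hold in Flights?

(i) Aircraft -> Gate: Aircraft=212: rows 1, 2, 4 → Gate takes values {M64, M29} — violation; Aircraft=216: rows 3, 5, 6, 7, 8 → Gate takes values {M47, M64, M94, M29, M36} — violation — fails.
(ii) Gate -> Pilot: every LHS value maps to a single RHS value — holds.
(iii) Gate -> Aircraft: Gate=M64: rows 1, 4, 5 → Aircraft takes values {212, 216} — violation; Gate=M29: rows 2, 7 → Aircraft takes values {212, 216} — violation — fails.
1 of the 3 dependencies holds.

1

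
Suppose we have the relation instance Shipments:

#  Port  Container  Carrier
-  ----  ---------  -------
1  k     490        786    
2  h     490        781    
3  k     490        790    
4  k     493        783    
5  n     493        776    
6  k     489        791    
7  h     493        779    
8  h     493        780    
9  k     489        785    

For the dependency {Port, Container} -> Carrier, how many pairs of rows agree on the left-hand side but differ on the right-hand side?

3

(Port=k, Container=490): violating pairs (1,3) — 1 pair.
(Port=k, Container=489): violating pairs (6,9) — 1 pair.
(Port=h, Container=493): violating pairs (7,8) — 1 pair.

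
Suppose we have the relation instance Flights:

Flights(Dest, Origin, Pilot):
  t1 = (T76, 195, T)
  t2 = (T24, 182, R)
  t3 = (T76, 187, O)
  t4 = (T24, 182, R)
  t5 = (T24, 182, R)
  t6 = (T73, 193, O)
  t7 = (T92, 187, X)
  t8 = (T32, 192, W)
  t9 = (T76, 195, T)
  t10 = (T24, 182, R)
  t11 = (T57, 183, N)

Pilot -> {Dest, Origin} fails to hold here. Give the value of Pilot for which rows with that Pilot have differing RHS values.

Pilot=T: rows 1, 9 → {Dest,Origin} = (T76, 195), (T76, 195) ✓
Pilot=R: rows 2, 4, 5, 10 → {Dest,Origin} = (T24, 182), (T24, 182), (T24, 182), (T24, 182) ✓
Pilot=O: rows 3, 6 → {Dest,Origin} takes values {(T76, 187), (T73, 193)} — violation
Pilot=X: row 7 → {Dest,Origin} = (T92, 187) ✓
Pilot=W: row 8 → {Dest,Origin} = (T32, 192) ✓
Pilot=N: row 11 → {Dest,Origin} = (T57, 183) ✓
The only Pilot value with inconsistent RHS is Pilot=O.

O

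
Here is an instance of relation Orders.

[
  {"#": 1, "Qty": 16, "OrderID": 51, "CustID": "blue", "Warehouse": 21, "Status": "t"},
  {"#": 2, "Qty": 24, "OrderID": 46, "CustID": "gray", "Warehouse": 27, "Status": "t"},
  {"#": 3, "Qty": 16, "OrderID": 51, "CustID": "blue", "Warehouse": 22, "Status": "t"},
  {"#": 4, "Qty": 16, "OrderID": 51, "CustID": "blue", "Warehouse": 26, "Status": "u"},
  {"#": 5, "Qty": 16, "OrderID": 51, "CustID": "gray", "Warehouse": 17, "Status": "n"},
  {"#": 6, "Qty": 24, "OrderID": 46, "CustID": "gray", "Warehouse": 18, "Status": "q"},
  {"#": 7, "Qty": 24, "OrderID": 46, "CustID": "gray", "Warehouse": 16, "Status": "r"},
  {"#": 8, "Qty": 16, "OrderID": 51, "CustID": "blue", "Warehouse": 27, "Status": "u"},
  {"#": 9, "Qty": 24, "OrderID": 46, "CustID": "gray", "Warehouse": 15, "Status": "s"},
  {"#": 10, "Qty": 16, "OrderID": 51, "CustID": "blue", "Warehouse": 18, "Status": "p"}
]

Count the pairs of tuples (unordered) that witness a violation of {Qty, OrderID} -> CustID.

5

(Qty=16, OrderID=51): violating pairs (1,5), (3,5), (4,5), (5,8), (5,10) — 5 pairs.
(Qty=24, OrderID=46): all 4 rows agree on CustID — 0 pairs.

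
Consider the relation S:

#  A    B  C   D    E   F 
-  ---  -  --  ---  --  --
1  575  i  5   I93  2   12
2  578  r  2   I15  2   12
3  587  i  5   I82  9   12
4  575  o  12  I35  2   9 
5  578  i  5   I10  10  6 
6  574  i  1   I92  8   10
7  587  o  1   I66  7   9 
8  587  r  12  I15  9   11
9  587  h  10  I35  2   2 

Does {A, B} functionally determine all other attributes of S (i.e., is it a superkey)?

All 9 rows have distinct {A, B} values, so {A, B} → (all attributes) holds and {A, B} is a superkey.

Yes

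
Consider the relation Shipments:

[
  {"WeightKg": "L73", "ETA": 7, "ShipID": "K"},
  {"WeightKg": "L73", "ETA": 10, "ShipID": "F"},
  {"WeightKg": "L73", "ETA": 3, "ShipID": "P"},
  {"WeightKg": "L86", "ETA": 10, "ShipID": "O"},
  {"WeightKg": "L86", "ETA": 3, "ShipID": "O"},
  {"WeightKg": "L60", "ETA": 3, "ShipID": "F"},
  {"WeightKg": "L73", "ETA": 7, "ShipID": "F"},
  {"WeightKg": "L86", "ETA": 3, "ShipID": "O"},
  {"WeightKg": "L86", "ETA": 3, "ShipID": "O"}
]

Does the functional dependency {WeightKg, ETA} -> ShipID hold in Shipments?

(WeightKg=L73, ETA=7): 2 rows → ShipID takes values {K, F} — violation
(WeightKg=L73, ETA=10): 1 row → ShipID = F ✓
(WeightKg=L73, ETA=3): 1 row → ShipID = P ✓
(WeightKg=L86, ETA=10): 1 row → ShipID = O ✓
(WeightKg=L86, ETA=3): 3 rows → ShipID = O, O, O ✓
(WeightKg=L60, ETA=3): 1 row → ShipID = F ✓
Two rows agree on {WeightKg, ETA} but differ on ShipID, so {WeightKg, ETA} -> ShipID does not hold.

No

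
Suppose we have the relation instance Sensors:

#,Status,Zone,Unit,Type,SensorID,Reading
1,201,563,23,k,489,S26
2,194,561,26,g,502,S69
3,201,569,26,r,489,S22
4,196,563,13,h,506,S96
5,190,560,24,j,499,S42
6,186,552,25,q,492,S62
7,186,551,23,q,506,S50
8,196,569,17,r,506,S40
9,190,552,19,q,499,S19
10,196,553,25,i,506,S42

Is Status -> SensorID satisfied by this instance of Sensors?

No

Status=201: rows 1, 3 → SensorID = 489, 489 ✓
Status=194: row 2 → SensorID = 502 ✓
Status=196: rows 4, 8, 10 → SensorID = 506, 506, 506 ✓
Status=190: rows 5, 9 → SensorID = 499, 499 ✓
Status=186: rows 6, 7 → SensorID takes values {492, 506} — violation
Two rows agree on Status but differ on SensorID, so Status -> SensorID does not hold.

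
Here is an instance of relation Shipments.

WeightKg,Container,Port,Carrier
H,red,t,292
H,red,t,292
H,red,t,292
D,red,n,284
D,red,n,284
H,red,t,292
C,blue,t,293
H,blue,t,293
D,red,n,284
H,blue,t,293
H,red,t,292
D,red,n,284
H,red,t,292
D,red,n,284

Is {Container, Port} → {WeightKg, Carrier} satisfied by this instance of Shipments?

No

(Container=red, Port=t): 6 rows → {WeightKg,Carrier} = (H, 292), (H, 292), (H, 292), (H, 292), (H, 292), (H, 292) ✓
(Container=red, Port=n): 5 rows → {WeightKg,Carrier} = (D, 284), (D, 284), (D, 284), (D, 284), (D, 284) ✓
(Container=blue, Port=t): 3 rows → {WeightKg,Carrier} takes values {(C, 293), (H, 293)} — violation
Two rows agree on {Container, Port} but differ on {WeightKg, Carrier}, so {Container, Port} → {WeightKg, Carrier} does not hold.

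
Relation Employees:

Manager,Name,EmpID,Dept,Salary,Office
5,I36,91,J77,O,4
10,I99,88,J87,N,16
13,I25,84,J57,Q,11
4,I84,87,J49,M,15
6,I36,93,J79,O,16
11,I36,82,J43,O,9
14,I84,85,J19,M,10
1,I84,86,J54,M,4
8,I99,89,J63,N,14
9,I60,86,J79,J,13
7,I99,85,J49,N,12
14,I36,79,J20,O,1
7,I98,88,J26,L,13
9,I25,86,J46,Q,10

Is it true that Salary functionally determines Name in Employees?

Salary=O: 4 rows → Name = I36, I36, I36, I36 ✓
Salary=N: 3 rows → Name = I99, I99, I99 ✓
Salary=Q: 2 rows → Name = I25, I25 ✓
Salary=M: 3 rows → Name = I84, I84, I84 ✓
Salary=J: 1 row → Name = I60 ✓
Salary=L: 1 row → Name = I98 ✓
Every Salary value is associated with a single Name value, so Salary -> Name holds.

Yes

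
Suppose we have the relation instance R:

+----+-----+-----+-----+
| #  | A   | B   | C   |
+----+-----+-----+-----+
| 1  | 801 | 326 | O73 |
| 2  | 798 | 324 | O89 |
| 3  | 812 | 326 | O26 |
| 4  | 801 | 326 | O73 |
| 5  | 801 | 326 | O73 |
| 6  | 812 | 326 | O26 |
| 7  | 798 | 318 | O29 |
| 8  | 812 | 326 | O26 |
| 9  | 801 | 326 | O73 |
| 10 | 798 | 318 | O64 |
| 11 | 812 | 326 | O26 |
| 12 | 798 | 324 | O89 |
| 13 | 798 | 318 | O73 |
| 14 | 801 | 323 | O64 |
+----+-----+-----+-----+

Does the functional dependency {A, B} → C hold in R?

(A=801, B=326): rows 1, 4, 5, 9 → C = O73, O73, O73, O73 ✓
(A=798, B=324): rows 2, 12 → C = O89, O89 ✓
(A=812, B=326): rows 3, 6, 8, 11 → C = O26, O26, O26, O26 ✓
(A=798, B=318): rows 7, 10, 13 → C takes values {O29, O64, O73} — violation
(A=801, B=323): row 14 → C = O64 ✓
Two rows agree on {A, B} but differ on C, so {A, B} → C does not hold.

No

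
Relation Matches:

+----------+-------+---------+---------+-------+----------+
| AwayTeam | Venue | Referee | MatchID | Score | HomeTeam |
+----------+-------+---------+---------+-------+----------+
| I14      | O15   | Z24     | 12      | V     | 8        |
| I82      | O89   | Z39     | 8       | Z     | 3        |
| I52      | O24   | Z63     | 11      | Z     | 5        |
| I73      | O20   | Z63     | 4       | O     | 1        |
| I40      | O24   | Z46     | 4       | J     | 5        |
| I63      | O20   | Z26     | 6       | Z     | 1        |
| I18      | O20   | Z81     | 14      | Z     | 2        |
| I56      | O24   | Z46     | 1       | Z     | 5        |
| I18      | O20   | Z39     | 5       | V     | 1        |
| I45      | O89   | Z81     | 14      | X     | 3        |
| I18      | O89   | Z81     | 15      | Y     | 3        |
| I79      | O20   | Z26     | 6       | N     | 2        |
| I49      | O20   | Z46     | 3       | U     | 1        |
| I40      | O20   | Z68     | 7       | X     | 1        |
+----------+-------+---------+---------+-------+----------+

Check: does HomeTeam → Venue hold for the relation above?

HomeTeam=8: 1 row → Venue = O15 ✓
HomeTeam=3: 3 rows → Venue = O89, O89, O89 ✓
HomeTeam=5: 3 rows → Venue = O24, O24, O24 ✓
HomeTeam=1: 5 rows → Venue = O20, O20, O20, O20, O20 ✓
HomeTeam=2: 2 rows → Venue = O20, O20 ✓
Every HomeTeam value is associated with a single Venue value, so HomeTeam → Venue holds.

Yes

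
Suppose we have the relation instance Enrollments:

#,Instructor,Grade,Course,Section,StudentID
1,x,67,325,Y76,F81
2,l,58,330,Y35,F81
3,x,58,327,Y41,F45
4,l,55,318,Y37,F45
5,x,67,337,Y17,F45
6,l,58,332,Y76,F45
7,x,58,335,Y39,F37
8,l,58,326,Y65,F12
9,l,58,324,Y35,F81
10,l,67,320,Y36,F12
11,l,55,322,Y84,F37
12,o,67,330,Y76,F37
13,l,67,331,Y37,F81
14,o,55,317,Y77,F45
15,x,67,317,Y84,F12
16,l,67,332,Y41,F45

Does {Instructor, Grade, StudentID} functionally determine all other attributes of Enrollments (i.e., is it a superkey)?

No

Rows 2 and 9 have the same {Instructor, Grade, StudentID} value (Instructor=l, Grade=58, StudentID=F81) but are distinct tuples, so {Instructor, Grade, StudentID} does not determine every attribute — not a superkey.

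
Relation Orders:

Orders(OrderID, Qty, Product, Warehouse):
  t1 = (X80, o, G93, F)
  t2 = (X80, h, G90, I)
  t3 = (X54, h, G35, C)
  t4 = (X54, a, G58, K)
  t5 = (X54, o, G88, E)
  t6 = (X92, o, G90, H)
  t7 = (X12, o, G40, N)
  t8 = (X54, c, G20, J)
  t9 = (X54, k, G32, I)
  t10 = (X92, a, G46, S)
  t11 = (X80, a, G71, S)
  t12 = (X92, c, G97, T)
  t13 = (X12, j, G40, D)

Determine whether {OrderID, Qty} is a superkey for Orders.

Yes

All 13 rows have distinct {OrderID, Qty} values, so {OrderID, Qty} → (all attributes) holds and {OrderID, Qty} is a superkey.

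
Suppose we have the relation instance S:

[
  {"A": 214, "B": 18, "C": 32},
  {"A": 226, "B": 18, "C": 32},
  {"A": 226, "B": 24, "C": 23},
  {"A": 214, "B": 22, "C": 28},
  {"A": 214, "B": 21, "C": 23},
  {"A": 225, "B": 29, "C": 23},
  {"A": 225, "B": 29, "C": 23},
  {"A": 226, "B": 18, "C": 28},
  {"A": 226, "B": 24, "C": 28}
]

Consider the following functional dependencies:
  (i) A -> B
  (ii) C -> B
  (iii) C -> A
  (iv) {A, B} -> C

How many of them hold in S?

0

(i) A -> B: A=214: 3 rows → B takes values {18, 22, 21} — violation; A=226: 4 rows → B takes values {18, 24} — violation — fails.
(ii) C -> B: C=23: 4 rows → B takes values {24, 21, 29} — violation; C=28: 3 rows → B takes values {22, 18, 24} — violation — fails.
(iii) C -> A: C=32: 2 rows → A takes values {214, 226} — violation; C=23: 4 rows → A takes values {226, 214, 225} — violation; C=28: 3 rows → A takes values {214, 226} — violation — fails.
(iv) {A, B} -> C: (A=226, B=18): 2 rows → C takes values {32, 28} — violation; (A=226, B=24): 2 rows → C takes values {23, 28} — violation — fails.
None of the 4 dependencies hold.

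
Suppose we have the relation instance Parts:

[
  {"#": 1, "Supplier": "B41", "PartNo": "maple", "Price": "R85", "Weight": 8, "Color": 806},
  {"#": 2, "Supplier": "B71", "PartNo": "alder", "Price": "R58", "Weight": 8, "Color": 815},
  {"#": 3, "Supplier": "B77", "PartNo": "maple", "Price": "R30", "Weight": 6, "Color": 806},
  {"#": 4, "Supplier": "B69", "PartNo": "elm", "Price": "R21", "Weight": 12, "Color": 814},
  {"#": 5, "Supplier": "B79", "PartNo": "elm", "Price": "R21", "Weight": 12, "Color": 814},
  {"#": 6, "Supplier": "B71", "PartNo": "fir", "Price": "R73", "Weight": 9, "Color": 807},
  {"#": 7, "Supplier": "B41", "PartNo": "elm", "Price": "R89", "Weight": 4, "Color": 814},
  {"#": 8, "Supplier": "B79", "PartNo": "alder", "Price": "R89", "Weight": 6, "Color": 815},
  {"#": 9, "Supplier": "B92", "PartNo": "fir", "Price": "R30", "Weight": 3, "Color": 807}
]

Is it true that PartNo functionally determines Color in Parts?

Yes

PartNo=maple: rows 1, 3 → Color = 806, 806 ✓
PartNo=alder: rows 2, 8 → Color = 815, 815 ✓
PartNo=elm: rows 4, 5, 7 → Color = 814, 814, 814 ✓
PartNo=fir: rows 6, 9 → Color = 807, 807 ✓
Every PartNo value is associated with a single Color value, so PartNo -> Color holds.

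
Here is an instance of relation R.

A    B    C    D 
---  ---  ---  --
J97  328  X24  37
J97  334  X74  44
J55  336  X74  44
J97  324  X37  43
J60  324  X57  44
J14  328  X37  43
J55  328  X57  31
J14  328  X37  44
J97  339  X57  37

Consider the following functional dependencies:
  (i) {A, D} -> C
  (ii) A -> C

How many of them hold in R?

(i) {A, D} -> C: (A=J97, D=37): 2 rows → C takes values {X24, X57} — violation — fails.
(ii) A -> C: A=J97: 4 rows → C takes values {X24, X74, X37, X57} — violation; A=J55: 2 rows → C takes values {X74, X57} — violation — fails.
None of the 2 dependencies hold.

0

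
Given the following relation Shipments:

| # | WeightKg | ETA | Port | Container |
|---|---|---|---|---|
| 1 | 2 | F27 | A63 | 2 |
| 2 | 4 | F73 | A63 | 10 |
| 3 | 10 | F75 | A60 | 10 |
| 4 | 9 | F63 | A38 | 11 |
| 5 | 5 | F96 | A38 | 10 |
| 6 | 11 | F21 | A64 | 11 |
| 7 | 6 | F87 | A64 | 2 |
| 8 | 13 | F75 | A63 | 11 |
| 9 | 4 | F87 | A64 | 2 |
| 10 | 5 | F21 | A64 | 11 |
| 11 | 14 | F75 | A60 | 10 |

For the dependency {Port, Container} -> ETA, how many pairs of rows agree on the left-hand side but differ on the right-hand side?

(Port=A60, Container=10): all 2 rows agree on ETA — 0 pairs.
(Port=A64, Container=11): all 2 rows agree on ETA — 0 pairs.
(Port=A64, Container=2): all 2 rows agree on ETA — 0 pairs.

0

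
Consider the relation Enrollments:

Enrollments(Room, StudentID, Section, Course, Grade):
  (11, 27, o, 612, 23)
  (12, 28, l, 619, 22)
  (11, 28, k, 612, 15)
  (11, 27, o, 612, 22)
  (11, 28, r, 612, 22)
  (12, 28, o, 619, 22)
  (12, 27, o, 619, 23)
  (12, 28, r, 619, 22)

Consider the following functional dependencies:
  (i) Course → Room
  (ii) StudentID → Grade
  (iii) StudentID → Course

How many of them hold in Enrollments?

1

(i) Course → Room: every LHS value maps to a single RHS value — holds.
(ii) StudentID → Grade: StudentID=27: 3 rows → Grade takes values {23, 22} — violation; StudentID=28: 5 rows → Grade takes values {22, 15} — violation — fails.
(iii) StudentID → Course: StudentID=27: 3 rows → Course takes values {612, 619} — violation; StudentID=28: 5 rows → Course takes values {619, 612} — violation — fails.
1 of the 3 dependencies holds.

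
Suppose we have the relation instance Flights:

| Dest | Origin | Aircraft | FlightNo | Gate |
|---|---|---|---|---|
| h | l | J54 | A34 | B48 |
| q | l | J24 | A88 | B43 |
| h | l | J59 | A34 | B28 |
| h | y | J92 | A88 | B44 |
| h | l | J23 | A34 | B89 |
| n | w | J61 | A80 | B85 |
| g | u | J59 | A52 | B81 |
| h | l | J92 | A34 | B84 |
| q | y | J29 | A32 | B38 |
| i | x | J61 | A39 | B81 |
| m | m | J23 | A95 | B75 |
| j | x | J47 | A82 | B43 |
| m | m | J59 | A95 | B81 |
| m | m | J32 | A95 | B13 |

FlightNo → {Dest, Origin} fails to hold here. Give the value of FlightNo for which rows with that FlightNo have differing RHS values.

A88

FlightNo=A34: 4 rows → {Dest,Origin} = (h, l), (h, l), (h, l), (h, l) ✓
FlightNo=A88: 2 rows → {Dest,Origin} takes values {(q, l), (h, y)} — violation
FlightNo=A80: 1 row → {Dest,Origin} = (n, w) ✓
FlightNo=A52: 1 row → {Dest,Origin} = (g, u) ✓
FlightNo=A32: 1 row → {Dest,Origin} = (q, y) ✓
FlightNo=A39: 1 row → {Dest,Origin} = (i, x) ✓
FlightNo=A95: 3 rows → {Dest,Origin} = (m, m), (m, m), (m, m) ✓
FlightNo=A82: 1 row → {Dest,Origin} = (j, x) ✓
The only FlightNo value with inconsistent RHS is FlightNo=A88.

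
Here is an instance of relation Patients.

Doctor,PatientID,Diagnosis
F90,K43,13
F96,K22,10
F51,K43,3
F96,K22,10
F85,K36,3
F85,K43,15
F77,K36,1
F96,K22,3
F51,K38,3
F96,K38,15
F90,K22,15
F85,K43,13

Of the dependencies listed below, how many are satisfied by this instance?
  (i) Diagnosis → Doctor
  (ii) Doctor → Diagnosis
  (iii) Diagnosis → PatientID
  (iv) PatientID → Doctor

(i) Diagnosis → Doctor: Diagnosis=13: 2 rows → Doctor takes values {F90, F85} — violation; Diagnosis=3: 4 rows → Doctor takes values {F51, F85, F96} — violation; Diagnosis=15: 3 rows → Doctor takes values {F85, F96, F90} — violation — fails.
(ii) Doctor → Diagnosis: Doctor=F90: 2 rows → Diagnosis takes values {13, 15} — violation; Doctor=F96: 4 rows → Diagnosis takes values {10, 3, 15} — violation; Doctor=F85: 3 rows → Diagnosis takes values {3, 15, 13} — violation — fails.
(iii) Diagnosis → PatientID: Diagnosis=3: 4 rows → PatientID takes values {K43, K36, K22, K38} — violation; Diagnosis=15: 3 rows → PatientID takes values {K43, K38, K22} — violation — fails.
(iv) PatientID → Doctor: PatientID=K43: 4 rows → Doctor takes values {F90, F51, F85} — violation; PatientID=K22: 4 rows → Doctor takes values {F96, F90} — violation; PatientID=K36: 2 rows → Doctor takes values {F85, F77} — violation; PatientID=K38: 2 rows → Doctor takes values {F51, F96} — violation — fails.
None of the 4 dependencies hold.

0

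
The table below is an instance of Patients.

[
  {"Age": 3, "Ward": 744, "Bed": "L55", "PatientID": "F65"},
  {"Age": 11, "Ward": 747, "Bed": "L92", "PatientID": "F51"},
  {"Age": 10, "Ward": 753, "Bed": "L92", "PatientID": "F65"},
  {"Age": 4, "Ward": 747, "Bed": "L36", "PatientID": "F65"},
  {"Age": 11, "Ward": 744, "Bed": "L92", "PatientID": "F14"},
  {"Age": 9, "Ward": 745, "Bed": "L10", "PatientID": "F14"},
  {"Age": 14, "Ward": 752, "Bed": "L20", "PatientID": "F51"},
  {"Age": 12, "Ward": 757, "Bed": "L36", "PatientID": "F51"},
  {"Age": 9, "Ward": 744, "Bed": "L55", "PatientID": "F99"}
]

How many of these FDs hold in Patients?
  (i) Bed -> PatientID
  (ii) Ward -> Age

(i) Bed -> PatientID: Bed=L55: 2 rows → PatientID takes values {F65, F99} — violation; Bed=L92: 3 rows → PatientID takes values {F51, F65, F14} — violation; Bed=L36: 2 rows → PatientID takes values {F65, F51} — violation — fails.
(ii) Ward -> Age: Ward=744: 3 rows → Age takes values {3, 11, 9} — violation; Ward=747: 2 rows → Age takes values {11, 4} — violation — fails.
None of the 2 dependencies hold.

0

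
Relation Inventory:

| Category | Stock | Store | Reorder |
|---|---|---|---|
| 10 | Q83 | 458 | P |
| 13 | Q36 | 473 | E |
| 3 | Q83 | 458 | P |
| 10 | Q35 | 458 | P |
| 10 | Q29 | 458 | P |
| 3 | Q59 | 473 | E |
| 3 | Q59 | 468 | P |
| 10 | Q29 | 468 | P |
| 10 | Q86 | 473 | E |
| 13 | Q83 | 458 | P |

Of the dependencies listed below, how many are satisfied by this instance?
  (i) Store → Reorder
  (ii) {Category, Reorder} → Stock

1

(i) Store → Reorder: every LHS value maps to a single RHS value — holds.
(ii) {Category, Reorder} → Stock: (Category=10, Reorder=P): 4 rows → Stock takes values {Q83, Q35, Q29} — violation; (Category=3, Reorder=P): 2 rows → Stock takes values {Q83, Q59} — violation — fails.
1 of the 2 dependencies holds.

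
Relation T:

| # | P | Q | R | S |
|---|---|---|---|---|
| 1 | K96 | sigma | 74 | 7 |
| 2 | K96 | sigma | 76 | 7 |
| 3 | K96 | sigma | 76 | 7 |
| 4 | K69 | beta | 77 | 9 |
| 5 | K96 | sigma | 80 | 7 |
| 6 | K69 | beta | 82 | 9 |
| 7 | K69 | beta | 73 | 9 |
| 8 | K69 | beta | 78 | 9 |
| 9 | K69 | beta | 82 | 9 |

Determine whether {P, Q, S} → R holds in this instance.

(P=K96, Q=sigma, S=7): rows 1, 2, 3, 5 → R takes values {74, 76, 80} — violation
(P=K69, Q=beta, S=9): rows 4, 6, 7, 8, 9 → R takes values {77, 82, 73, 78} — violation
Two rows agree on {P, Q, S} but differ on R, so {P, Q, S} → R does not hold.

No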